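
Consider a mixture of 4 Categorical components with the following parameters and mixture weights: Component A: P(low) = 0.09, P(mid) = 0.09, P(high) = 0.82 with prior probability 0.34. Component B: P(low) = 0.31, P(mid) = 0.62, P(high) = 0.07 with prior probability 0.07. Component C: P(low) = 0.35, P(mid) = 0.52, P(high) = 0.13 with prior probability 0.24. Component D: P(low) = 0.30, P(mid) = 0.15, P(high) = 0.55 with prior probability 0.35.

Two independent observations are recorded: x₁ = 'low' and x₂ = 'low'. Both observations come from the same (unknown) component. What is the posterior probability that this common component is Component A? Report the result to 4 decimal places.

0.0391

P(component k | x) = π_k·f_k(x) / marginal(x), where marginal(x) = Σ_j π_j·f_j(x).
Since both observations come from the same component, the likelihood for component k is f_k(x₁)·f_k(x₂).
  p_A = [0.09] × [0.09] = 0.0081
  p_B = [0.31] × [0.31] = 0.0961
  p_C = [0.35] × [0.35] = 0.1225
  p_D = [0.3] × [0.3] = 0.09
Multiply by the mixture weights:
  π_A·p_A = 0.34 × 0.0081 = 0.002754
  π_B·p_B = 0.07 × 0.0961 = 0.006727
  π_C·p_C = 0.24 × 0.1225 = 0.0294
  π_D·p_D = 0.35 × 0.09 = 0.0315
Marginal: 0.002754 + 0.006727 + 0.0294 + 0.0315 = 0.070381
P(Component A | x) = 0.002754 / 0.070381 ≈ 0.0391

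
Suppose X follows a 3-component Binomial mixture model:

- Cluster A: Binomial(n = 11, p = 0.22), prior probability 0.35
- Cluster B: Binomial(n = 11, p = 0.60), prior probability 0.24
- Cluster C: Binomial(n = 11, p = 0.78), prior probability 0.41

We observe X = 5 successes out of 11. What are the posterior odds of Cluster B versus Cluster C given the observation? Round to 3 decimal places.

Since P(k|x) ∝ P(Z=k) f_k(x), the posterior odds are P(Z=i) f_i(x) / (P(Z=j) f_j(x)).
Binomial probabilities:
  L_A = 0.0536195
  L_B = 0.147149
  L_C = 0.0151235
Odds = (0.24/0.41) × (0.147149/0.0151235) = 0.585366 × 9.72987 ≈ 5.696

5.696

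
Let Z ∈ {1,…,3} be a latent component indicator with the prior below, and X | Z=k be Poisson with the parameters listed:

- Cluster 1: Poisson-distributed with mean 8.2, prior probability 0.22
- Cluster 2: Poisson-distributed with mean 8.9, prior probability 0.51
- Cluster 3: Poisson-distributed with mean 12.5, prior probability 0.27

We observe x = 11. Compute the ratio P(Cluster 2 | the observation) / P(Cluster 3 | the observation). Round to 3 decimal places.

Since P(k|x) ∝ P(Z=k) f_k(x), the posterior odds are P(Z=i) f_i(x) / (P(Z=j) f_j(x)).
Evaluate each component's likelihood at the observed value:
  L_1 = e^(−8.2)·8.2^11/11! = 0.07755
  L_2 = e^(−8.9)·8.9^11/11! = 0.094823
  L_3 = e^(−12.5)·12.5^11/11! = 0.108686
Odds = (0.51/0.27) × (0.094823/0.108686) = 1.88889 × 0.872449 ≈ 1.648

1.648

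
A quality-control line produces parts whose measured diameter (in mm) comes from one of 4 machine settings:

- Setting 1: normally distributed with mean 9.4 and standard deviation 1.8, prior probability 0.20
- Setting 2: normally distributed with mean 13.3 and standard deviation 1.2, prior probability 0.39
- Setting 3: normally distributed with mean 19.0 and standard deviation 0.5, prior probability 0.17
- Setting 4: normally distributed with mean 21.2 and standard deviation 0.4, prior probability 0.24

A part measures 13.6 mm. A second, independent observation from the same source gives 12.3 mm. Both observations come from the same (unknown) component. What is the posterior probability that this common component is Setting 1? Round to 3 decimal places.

By Bayes' theorem, P(k | x) = P(Z=k) f_k(x) / Σ_j P(Z=j) f_j(x).
Since both observations come from the same component, the likelihood for component k is f_k(x₁)·f_k(x₂).
  p_1 = [0.0145677] × [0.0605331] = 0.000881829
  p_2 = [0.322223] × [0.234927] = 0.0756988
  p_3 = [3.74874e-26] × [8.1467e-40] = 3.05399e-65
  p_4 = [4.06159e-79] × [3.14336e-108] = 1.2767e-186
Prior × likelihood for each component:
  P(Z=1)·p_1 = 0.20 × 0.000881829 = 0.000176366
  P(Z=2)·p_2 = 0.39 × 0.0756988 = 0.0295225
  P(Z=3)·p_3 = 0.17 × 3.05399e-65 = 5.19178e-66
  P(Z=4)·p_4 = 0.24 × 1.2767e-186 = 3.06409e-187
Marginal: 0.000176366 + 0.0295225 + 5.19178e-66 + 3.06409e-187 = 0.0296989
Responsibility of Setting 1: 0.000176366 / 0.0296989 ≈ 0.006

0.006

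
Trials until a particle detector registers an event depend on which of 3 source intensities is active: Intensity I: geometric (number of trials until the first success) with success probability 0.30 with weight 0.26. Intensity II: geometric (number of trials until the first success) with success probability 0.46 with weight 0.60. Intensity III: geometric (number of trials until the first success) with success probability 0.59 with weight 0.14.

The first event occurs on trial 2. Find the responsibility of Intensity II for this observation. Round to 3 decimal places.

0.628

P(component k | x) = P(Z=k)·f_k(x) / marginal(x), where marginal(x) = Σ_j P(Z=j)·f_j(x).
Evaluate each component's likelihood at the observed value:
  f_I = 0.30·(1−0.30)^1 = 0.30·0.7 = 0.21
  f_II = 0.46·(1−0.46)^1 = 0.46·0.54 = 0.2484
  f_III = 0.59·(1−0.59)^1 = 0.59·0.41 = 0.2419
Prior × likelihood for each component:
  P(Z=I)·f_I = 0.26 × 0.21 = 0.0546
  P(Z=II)·f_II = 0.60 × 0.2484 = 0.14904
  P(Z=III)·f_III = 0.14 × 0.2419 = 0.033866
Evidence: 0.0546 + 0.14904 + 0.033866 = 0.237506
Responsibility of Intensity II: 0.14904 / 0.237506 ≈ 0.628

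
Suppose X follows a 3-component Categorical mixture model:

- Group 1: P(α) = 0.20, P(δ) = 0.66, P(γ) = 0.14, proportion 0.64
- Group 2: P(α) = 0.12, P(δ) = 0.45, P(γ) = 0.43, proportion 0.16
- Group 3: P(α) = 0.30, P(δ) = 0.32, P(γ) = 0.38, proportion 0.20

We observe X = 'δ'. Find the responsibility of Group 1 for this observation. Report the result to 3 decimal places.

Apply Bayes' rule: the posterior for each component is proportional to its prior times its likelihood at x.
Component likelihoods at x = 'δ':
  f_1 = 0.66
  f_2 = 0.45
  f_3 = 0.32
Multiply by the mixture weights:
  w_1·f_1 = 0.64 × 0.66 = 0.4224
  w_2·f_2 = 0.16 × 0.45 = 0.072
  w_3·f_3 = 0.20 × 0.32 = 0.064
Denominator: 0.4224 + 0.072 + 0.064 = 0.5584
So the posterior for Group 1 is 0.4224 / 0.5584 ≈ 0.756.

0.756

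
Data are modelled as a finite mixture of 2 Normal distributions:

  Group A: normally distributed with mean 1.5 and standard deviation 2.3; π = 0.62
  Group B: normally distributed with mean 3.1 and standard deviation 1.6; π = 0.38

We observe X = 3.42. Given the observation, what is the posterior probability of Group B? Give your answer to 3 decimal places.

Posterior ∝ prior × likelihood, so P(k | x) ∝ π_k f_k(x); normalise over all components.
Normal densities:
  L_A = (1/(2.3·√(2π)))·exp(−(3.42−1.5)²/(2·2.3²)) = 0.173453·exp(-0.34843) = 0.122422
  L_B = (1/(1.6·√(2π)))·exp(−(3.42−3.1)²/(2·1.6²)) = 0.249339·exp(-0.02000) = 0.244402
Prior × likelihood for each component:
  π_A·L_A = 0.62 × 0.122422 = 0.0759018
  π_B·L_B = 0.38 × 0.244402 = 0.0928726
Evidence: 0.0759018 + 0.0928726 = 0.168774
Responsibility of Group B: 0.0928726 / 0.168774 ≈ 0.550

0.550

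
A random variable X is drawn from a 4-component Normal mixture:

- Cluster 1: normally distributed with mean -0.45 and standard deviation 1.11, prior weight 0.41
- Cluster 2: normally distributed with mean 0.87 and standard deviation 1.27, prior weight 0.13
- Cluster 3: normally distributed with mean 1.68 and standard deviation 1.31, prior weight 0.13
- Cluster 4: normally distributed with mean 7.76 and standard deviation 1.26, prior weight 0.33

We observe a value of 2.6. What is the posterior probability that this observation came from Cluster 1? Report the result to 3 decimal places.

By Bayes' theorem, P(k | x) = P(Z=k) f_k(x) / Σ_j P(Z=j) f_j(x).
Component likelihoods at x = 2.6:
  p_1 = (1/(1.11·√(2π)))·exp(−(2.6−-0.45)²/(2·1.11²)) = 0.359407·exp(-3.77506) = 0.00824328
  p_2 = (1/(1.27·√(2π)))·exp(−(2.6−0.87)²/(2·1.27²)) = 0.314128·exp(-0.92780) = 0.124213
  p_3 = (1/(1.31·√(2π)))·exp(−(2.6−1.68)²/(2·1.31²)) = 0.304536·exp(-0.24661) = 0.237979
  p_4 = (1/(1.26·√(2π)))·exp(−(2.6−7.76)²/(2·1.26²)) = 0.316621·exp(-8.38549) = 7.22385e-05
Unnormalised posteriors:
  P(Z=1)·p_1 = 0.41 × 0.00824328 = 0.00337974
  P(Z=2)·p_2 = 0.13 × 0.124213 = 0.0161477
  P(Z=3)·p_3 = 0.13 × 0.237979 = 0.0309373
  P(Z=4)·p_4 = 0.33 × 7.22385e-05 = 2.38387e-05
Sum: 0.00337974 + 0.0161477 + 0.0309373 + 2.38387e-05 = 0.0504886
P(Cluster 1 | x) ≈ 0.067

0.067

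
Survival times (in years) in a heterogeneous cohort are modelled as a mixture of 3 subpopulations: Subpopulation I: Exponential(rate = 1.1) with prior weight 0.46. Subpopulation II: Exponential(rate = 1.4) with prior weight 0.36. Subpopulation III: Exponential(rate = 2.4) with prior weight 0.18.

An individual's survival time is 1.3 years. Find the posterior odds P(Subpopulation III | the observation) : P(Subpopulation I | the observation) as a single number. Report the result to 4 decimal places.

Only the two components matter; the odds are (P(Z=i) f_i(x)) / (P(Z=j) f_j(x)).
Evaluate each component's likelihood at the observed value:
  L_I = 0.26324
  L_II = 0.226836
  L_III = 0.105977
Posterior odds = (P(Z=III)·L_III) / (P(Z=I)·L_I) = (0.18·0.105977) / (0.46·0.26324) = 0.0190759 / 0.12109 ≈ 0.1575

0.1575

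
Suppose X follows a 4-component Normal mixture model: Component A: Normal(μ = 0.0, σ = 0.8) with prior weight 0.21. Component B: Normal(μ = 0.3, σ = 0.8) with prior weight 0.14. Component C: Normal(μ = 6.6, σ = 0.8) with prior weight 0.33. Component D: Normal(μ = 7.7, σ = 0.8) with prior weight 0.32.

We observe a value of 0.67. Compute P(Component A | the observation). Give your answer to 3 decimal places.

The responsibility of component k is w_k f_k(x) divided by Σ_j w_j f_j(x).
Component likelihoods at x = 0.67:
  p_A = 0.351165
  p_B = 0.448096
  p_C = 5.84293e-13
  p_D = 8.50504e-18
Unnormalised posteriors:
  w_A·p_A = 0.21 × 0.351165 = 0.0737447
  w_B·p_B = 0.14 × 0.448096 = 0.0627334
  w_C·p_C = 0.33 × 5.84293e-13 = 1.92817e-13
  w_D·p_D = 0.32 × 8.50504e-18 = 2.72161e-18
Denominator: 0.0737447 + 0.0627334 + 1.92817e-13 + 2.72161e-18 = 0.136478
So the posterior for Component A is 0.0737447 / 0.136478 ≈ 0.540.

0.540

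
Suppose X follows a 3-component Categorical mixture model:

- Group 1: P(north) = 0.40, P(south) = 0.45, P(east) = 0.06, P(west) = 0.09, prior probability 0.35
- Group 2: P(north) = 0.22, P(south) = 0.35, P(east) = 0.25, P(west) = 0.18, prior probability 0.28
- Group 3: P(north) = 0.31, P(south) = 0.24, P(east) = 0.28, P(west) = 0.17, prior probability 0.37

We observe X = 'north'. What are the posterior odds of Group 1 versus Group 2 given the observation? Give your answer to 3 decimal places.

Posterior odds = (w_i f_i(x)) / (w_j f_j(x)); the normalising sum cancels.
Categorical probabilities:
  L_1 = P(north | comp) = 0.40
  L_2 = P(north | comp) = 0.22
  L_3 = P(north | comp) = 0.31
Posterior odds = (w_1·L_1) / (w_2·L_2) = (0.35·0.4) / (0.28·0.22) = 0.14 / 0.0616 ≈ 2.273

2.273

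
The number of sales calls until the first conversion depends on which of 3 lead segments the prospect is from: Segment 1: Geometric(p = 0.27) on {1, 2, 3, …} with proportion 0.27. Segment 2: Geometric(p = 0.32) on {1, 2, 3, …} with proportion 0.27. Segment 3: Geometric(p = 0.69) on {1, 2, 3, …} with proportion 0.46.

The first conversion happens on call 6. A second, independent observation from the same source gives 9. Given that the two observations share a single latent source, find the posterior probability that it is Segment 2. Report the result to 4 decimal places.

0.3583

Apply Bayes' rule: the posterior for each component is proportional to its prior times its likelihood at x.
Since both observations come from the same component, the likelihood for component k is f_k(x₁)·f_k(x₂).
  L_1 = [0.0559729] × [0.0217744] = 0.00121878
  L_2 = [0.0465259] × [0.0146292] = 0.000680637
  L_3 = [0.00197541] × [5.88495e-05] = 1.16252e-07
Unnormalised posteriors:
  w_1·L_1 = 0.27 × 0.00121878 = 0.00032907
  w_2·L_2 = 0.27 × 0.000680637 = 0.000183772
  w_3·L_3 = 0.46 × 1.16252e-07 = 5.34759e-08
Evidence: 0.00032907 + 0.000183772 + 5.34759e-08 = 0.000512896
P(Segment 2 | x₁, x₂) = 0.000183772 / 0.000512896 ≈ 0.3583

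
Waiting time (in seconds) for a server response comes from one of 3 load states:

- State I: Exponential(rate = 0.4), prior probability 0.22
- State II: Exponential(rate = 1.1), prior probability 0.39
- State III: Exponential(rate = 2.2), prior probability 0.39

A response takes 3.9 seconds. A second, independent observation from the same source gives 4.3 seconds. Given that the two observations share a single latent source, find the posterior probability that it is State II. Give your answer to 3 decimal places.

0.041

Apply Bayes' rule: the posterior for each component is proportional to its prior times its likelihood at x.
Since both observations come from the same component, the likelihood for component k is f_k(x₁)·f_k(x₂).
  p_I = [0.0840544] × [0.0716265] = 0.00602052
  p_II = [0.0150754] × [0.00970912] = 0.000146369
  p_III = [0.000413215] × [0.000171395] = 7.08228e-08
Unnormalised posteriors:
  P(Z=I)·p_I = 0.22 × 0.00602052 = 0.00132451
  P(Z=II)·p_II = 0.39 × 0.000146369 = 5.70839e-05
  P(Z=III)·p_III = 0.39 × 7.08228e-08 = 2.76209e-08
Normaliser: 0.00132451 + 5.70839e-05 + 2.76209e-08 = 0.00138163
Responsibility of State II: 5.70839e-05 / 0.00138163 ≈ 0.041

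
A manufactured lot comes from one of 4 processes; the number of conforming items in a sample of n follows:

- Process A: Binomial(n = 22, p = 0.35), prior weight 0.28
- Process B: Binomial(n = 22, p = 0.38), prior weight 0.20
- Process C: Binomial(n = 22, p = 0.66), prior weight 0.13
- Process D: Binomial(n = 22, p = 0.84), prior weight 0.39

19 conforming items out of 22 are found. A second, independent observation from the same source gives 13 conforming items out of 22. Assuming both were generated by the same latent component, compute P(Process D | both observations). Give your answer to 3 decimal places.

0.443

Apply Bayes' rule: the posterior for each component is proportional to its prior times its likelihood at x.
Since both observations come from the same component, the likelihood for component k is f_k(x₁)·f_k(x₂).
  p_A = [9.19504e-07] × [0.0121851] = 1.12042e-08
  p_B = [3.80701e-06] × [0.0231972] = 8.83119e-08
  p_C = [0.0225576] × [0.136177] = 0.00307183
  p_D = [0.229714] × [0.00354351] = 0.000813993
Weight by the priors:
  π_A·p_A = 0.28 × 1.12042e-08 = 3.13718e-09
  π_B·p_B = 0.20 × 8.83119e-08 = 1.76624e-08
  π_C·p_C = 0.13 × 0.00307183 = 0.000399338
  π_D·p_D = 0.39 × 0.000813993 = 0.000317457
Normaliser: 3.13718e-09 + 1.76624e-08 + 0.000399338 + 0.000317457 = 0.000716816
So the posterior for Process D is 0.000317457 / 0.000716816 ≈ 0.443.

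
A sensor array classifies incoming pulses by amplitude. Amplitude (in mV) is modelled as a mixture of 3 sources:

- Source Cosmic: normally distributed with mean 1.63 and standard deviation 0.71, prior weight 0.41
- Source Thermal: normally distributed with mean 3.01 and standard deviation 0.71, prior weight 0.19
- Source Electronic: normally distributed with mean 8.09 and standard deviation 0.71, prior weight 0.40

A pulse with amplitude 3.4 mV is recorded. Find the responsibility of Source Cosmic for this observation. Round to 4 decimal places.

0.1009

Posterior ∝ prior × likelihood, so P(k | x) ∝ π_k f_k(x); normalise over all components.
Normal densities:
  f_Cosmic = 0.0251256
  f_Thermal = 0.483207
  f_Electronic = 1.88175e-10
Multiply by the mixture weights:
  π_Cosmic·f_Cosmic = 0.41 × 0.0251256 = 0.0103015
  π_Thermal·f_Thermal = 0.19 × 0.483207 = 0.0918092
  π_Electronic·f_Electronic = 0.40 × 1.88175e-10 = 7.52701e-11
Denominator: 0.0103015 + 0.0918092 + 7.52701e-11 = 0.102111
P(Source Cosmic | 3.4 mV) ≈ 0.1009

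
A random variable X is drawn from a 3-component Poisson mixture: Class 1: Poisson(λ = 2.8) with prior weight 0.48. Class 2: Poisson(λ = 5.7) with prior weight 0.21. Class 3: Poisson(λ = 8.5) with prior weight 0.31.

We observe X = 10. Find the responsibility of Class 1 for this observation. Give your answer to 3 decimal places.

By Bayes' theorem, P(k | x) = w_k f_k(x) / Σ_j w_j f_j(x).
Poisson probabilities:
  f_1 = 0.000496355
  f_2 = 0.0333816
  f_3 = 0.110388
Multiply by the mixture weights:
  w_1·f_1 = 0.48 × 0.000496355 = 0.000238251
  w_2·f_2 = 0.21 × 0.0333816 = 0.00701013
  w_3·f_3 = 0.31 × 0.110388 = 0.0342204
Evidence: 0.000238251 + 0.00701013 + 0.0342204 = 0.0414688
P(Class 1 | the observation) ≈ 0.006

0.006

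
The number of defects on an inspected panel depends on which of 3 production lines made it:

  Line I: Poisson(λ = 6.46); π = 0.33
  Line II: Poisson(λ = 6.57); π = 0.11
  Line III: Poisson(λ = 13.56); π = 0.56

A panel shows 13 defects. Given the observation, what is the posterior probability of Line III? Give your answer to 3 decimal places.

0.940

Posterior ∝ prior × likelihood, so P(k | x) ∝ π_k f_k(x); normalise over all components.
Poisson probabilities:
  f_I = e^(−6.46)·6.46^13/13! = 0.00857433
  f_II = e^(−6.57)·6.57^13/13! = 0.00956654
  f_III = e^(−13.56)·13.56^13/13! = 0.108658
Weight by the priors:
  π_I·f_I = 0.33 × 0.00857433 = 0.00282953
  π_II·f_II = 0.11 × 0.00956654 = 0.00105232
  π_III·f_III = 0.56 × 0.108658 = 0.0608486
Evidence: 0.00282953 + 0.00105232 + 0.0608486 = 0.0647304
Responsibility of Line III: 0.0608486 / 0.0647304 ≈ 0.940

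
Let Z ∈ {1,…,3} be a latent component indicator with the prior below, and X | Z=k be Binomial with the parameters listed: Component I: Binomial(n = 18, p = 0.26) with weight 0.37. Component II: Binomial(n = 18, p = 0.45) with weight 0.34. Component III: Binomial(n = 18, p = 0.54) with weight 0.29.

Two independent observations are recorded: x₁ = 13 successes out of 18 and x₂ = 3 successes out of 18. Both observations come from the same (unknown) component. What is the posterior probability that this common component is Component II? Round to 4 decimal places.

Apply Bayes' rule: the posterior for each component is proportional to its prior times its likelihood at x.
Since both observations come from the same component, the likelihood for component k is f_k(x₁)·f_k(x₂).
  L_I = [C(18,13)·0.26^13·0.74^5 = 8568·2.48115e-08·0.221901 = 4.71728e-05] × [0.156706] = 7.39227e-06
  L_II = [C(18,13)·0.45^13·0.55^5 = 8568·3.10286e-05·0.0503284 = 0.01338] × [0.00947912] = 0.00012683
  L_III = [C(18,13)·0.54^13·0.46^5 = 8568·0.000331985·0.0205963 = 0.0585851] × [0.00112264] = 6.57698e-05
Multiply by the mixture weights:
  w_I·L_I = 0.37 × 7.39227e-06 = 2.73514e-06
  w_II·L_II = 0.34 × 0.00012683 = 4.31224e-05
  w_III·L_III = 0.29 × 6.57698e-05 = 1.90732e-05
Normaliser: 2.73514e-06 + 4.31224e-05 + 1.90732e-05 = 6.49307e-05
So the posterior for Component II is 4.31224e-05 / 6.49307e-05 ≈ 0.6641.

0.6641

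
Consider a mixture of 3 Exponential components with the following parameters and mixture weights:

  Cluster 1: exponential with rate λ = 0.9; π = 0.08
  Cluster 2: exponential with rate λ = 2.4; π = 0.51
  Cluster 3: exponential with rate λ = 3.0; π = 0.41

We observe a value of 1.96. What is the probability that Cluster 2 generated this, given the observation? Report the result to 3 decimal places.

0.413

Posterior ∝ prior × likelihood, so P(k | x) ∝ π_k f_k(x); normalise over all components.
Exponential densities:
  f_1 = 0.9·e^(−0.9·1.96) = 0.9·e^(−1.7640) = 0.154222
  f_2 = 2.4·e^(−2.4·1.96) = 2.4·e^(−4.7040) = 0.0217415
  f_3 = 3.0·e^(−3.0·1.96) = 3.0·e^(−5.8800) = 0.00838436
Prior × likelihood for each component:
  π_1·f_1 = 0.08 × 0.154222 = 0.0123378
  π_2·f_2 = 0.51 × 0.0217415 = 0.0110882
  π_3·f_3 = 0.41 × 0.00838436 = 0.00343759
Evidence: 0.0123378 + 0.0110882 + 0.00343759 = 0.0268635
Responsibility of Cluster 2: 0.0110882 / 0.0268635 ≈ 0.413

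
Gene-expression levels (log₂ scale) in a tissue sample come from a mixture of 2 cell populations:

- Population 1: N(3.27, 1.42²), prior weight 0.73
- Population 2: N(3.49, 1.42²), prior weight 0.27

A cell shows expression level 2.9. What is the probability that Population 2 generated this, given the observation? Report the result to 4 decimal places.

0.2598

Apply Bayes' rule: the posterior for each component is proportional to its prior times its likelihood at x.
Normal densities:
  L_1 = 0.271568
  L_2 = 0.257712
Unnormalised posteriors:
  π_1·L_1 = 0.73 × 0.271568 = 0.198245
  π_2·L_2 = 0.27 × 0.257712 = 0.0695822
Sum: 0.198245 + 0.0695822 = 0.267827
P(Population 2 | data) = 0.0695822 / 0.267827 ≈ 0.2598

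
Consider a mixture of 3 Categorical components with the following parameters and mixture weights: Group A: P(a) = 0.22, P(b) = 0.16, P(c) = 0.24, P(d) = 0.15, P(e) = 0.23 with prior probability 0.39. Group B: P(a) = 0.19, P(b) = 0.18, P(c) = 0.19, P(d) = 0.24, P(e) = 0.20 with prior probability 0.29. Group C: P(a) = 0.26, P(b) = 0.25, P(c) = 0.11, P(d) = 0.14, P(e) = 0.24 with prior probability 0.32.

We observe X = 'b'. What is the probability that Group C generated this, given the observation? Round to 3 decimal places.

0.411

Apply Bayes' rule: the posterior for each component is proportional to its prior times its likelihood at x.
Categorical probabilities:
  f_A = P(b | comp) = 0.16
  f_B = P(b | comp) = 0.18
  f_C = P(b | comp) = 0.25
Weight by the priors:
  w_A·f_A = 0.39 × 0.16 = 0.0624
  w_B·f_B = 0.29 × 0.18 = 0.0522
  w_C·f_C = 0.32 × 0.25 = 0.08
Marginal: 0.0624 + 0.0522 + 0.08 = 0.1946
P(Group C | the observation) ≈ 0.411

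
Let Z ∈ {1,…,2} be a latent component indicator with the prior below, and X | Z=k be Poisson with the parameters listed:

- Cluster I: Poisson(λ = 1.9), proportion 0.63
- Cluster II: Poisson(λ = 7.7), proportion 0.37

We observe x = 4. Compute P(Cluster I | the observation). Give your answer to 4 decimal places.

0.6758

Apply Bayes' rule: the posterior for each component is proportional to its prior times its likelihood at x.
Component likelihoods at x = 4:
  f_I = e^(−1.9)·1.9^4/4! = 0.0812164
  f_II = e^(−7.7)·7.7^4/4! = 0.0663261
Multiply by the mixture weights:
  π_I·f_I = 0.63 × 0.0812164 = 0.0511663
  π_II·f_II = 0.37 × 0.0663261 = 0.0245406
Denominator: 0.0511663 + 0.0245406 = 0.075707
P(Cluster I | x) = 0.0511663 / 0.075707 ≈ 0.6758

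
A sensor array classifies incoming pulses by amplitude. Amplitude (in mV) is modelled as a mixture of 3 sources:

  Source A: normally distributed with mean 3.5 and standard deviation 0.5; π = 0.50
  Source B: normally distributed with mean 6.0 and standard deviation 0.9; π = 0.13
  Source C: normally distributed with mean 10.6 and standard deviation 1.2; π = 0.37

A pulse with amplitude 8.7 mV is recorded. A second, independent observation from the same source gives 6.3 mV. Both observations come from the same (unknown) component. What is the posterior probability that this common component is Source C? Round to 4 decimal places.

By Bayes' theorem, P(k | x) = P(Z=k) f_k(x) / Σ_j P(Z=j) f_j(x).
Since both observations come from the same component, the likelihood for component k is f_k(x₁)·f_k(x₂).
  f_A = [(1/(0.5·√(2π)))·exp(−(8.7−3.5)²/(2·0.5²)) = 0.797885·exp(-54.08000) = 2.60192e-24] × [1.23652e-07] = 3.21734e-31
  f_B = [(1/(0.9·√(2π)))·exp(−(8.7−6.0)²/(2·0.9²)) = 0.443269·exp(-4.50000) = 0.00492428] × [0.419315] = 0.00206482
  f_C = [(1/(1.2·√(2π)))·exp(−(8.7−10.6)²/(2·1.2²)) = 0.332452·exp(-1.25347) = 0.0949189] × [0.000541375] = 5.13867e-05
Multiply by the mixture weights:
  P(Z=A)·f_A = 0.50 × 3.21734e-31 = 1.60867e-31
  P(Z=B)·f_B = 0.13 × 0.00206482 = 0.000268427
  P(Z=C)·f_C = 0.37 × 5.13867e-05 = 1.90131e-05
Marginal: 1.60867e-31 + 0.000268427 + 1.90131e-05 = 0.00028744
Responsibility of Source C: 1.90131e-05 / 0.00028744 ≈ 0.0661

0.0661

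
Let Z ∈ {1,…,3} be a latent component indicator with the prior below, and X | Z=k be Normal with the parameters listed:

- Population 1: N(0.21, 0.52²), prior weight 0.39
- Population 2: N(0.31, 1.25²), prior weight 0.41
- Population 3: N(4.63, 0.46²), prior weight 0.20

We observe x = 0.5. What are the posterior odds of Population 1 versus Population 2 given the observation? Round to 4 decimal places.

Since P(k|x) ∝ π_k f_k(x), the posterior odds are π_i f_i(x) / (π_j f_j(x)).
Evaluate each component's likelihood at the observed value:
  p_1 = 0.656704
  p_2 = 0.315488
  p_3 = 2.71703e-18
Odds = (0.39/0.41) × (0.656704/0.315488) = 0.95122 × 2.08155 ≈ 1.9800

1.9800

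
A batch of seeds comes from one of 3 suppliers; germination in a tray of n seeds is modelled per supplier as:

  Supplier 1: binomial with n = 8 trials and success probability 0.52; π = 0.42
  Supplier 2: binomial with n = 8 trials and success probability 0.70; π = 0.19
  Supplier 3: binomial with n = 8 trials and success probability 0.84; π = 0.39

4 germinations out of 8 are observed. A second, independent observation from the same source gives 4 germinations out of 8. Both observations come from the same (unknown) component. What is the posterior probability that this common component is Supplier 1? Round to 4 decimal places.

By Bayes' theorem, P(k | x) = π_k f_k(x) / Σ_j π_j f_j(x).
Since both observations come from the same component, the likelihood for component k is f_k(x₁)·f_k(x₂).
  p_1 = [C(8,4)·0.52^4·0.48^4 = 70·0.0731162·0.0530842 = 0.271692] × [0.271692] = 0.0738164
  p_2 = [C(8,4)·0.70^4·0.30^4 = 70·0.2401·0.0081 = 0.136137] × [0.136137] = 0.0185332
  p_3 = [C(8,4)·0.84^4·0.16^4 = 70·0.497871·0.00065536 = 0.0228399] × [0.0228399] = 0.000521663
Weight by the priors:
  π_1·p_1 = 0.42 × 0.0738164 = 0.0310029
  π_2·p_2 = 0.19 × 0.0185332 = 0.00352131
  π_3·p_3 = 0.39 × 0.000521663 = 0.000203449
Evidence: 0.0310029 + 0.00352131 + 0.000203449 = 0.0347276
P(Supplier 1 | x) ≈ 0.8927

0.8927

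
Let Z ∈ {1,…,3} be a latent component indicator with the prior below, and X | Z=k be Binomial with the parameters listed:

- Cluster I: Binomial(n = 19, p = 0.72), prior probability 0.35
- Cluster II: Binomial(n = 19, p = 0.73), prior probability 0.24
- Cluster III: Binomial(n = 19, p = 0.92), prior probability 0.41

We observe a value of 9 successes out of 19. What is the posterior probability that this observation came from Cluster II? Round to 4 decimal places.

Posterior ∝ prior × likelihood, so P(k | x) ∝ w_k f_k(x); normalise over all components.
Binomial probabilities:
  L_I = 0.0142279
  L_II = 0.0111973
  L_III = 4.68337e-07
Multiply by the mixture weights:
  w_I·L_I = 0.35 × 0.0142279 = 0.00497977
  w_II·L_II = 0.24 × 0.0111973 = 0.00268734
  w_III·L_III = 0.41 × 4.68337e-07 = 1.92018e-07
Denominator: 0.00497977 + 0.00268734 + 1.92018e-07 = 0.00766731
P(Cluster II | 9 successes out of 19) = 0.00268734 / 0.00766731 ≈ 0.3505

0.3505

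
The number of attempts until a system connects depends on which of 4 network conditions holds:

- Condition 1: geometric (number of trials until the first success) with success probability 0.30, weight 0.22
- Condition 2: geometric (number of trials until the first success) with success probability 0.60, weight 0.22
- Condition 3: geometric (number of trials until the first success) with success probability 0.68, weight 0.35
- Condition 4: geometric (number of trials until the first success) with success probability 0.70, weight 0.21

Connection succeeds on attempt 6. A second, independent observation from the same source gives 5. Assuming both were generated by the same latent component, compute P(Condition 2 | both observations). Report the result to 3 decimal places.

0.025

By Bayes' theorem, P(k | x) = π_k f_k(x) / Σ_j π_j f_j(x).
Since both observations come from the same component, the likelihood for component k is f_k(x₁)·f_k(x₂).
  f_1 = [0.050421] × [0.07203] = 0.00363182
  f_2 = [0.006144] × [0.01536] = 9.43718e-05
  f_3 = [0.0022817] × [0.00713032] = 1.62693e-05
  f_4 = [0.001701] × [0.00567] = 9.64467e-06
Unnormalised posteriors:
  π_1·f_1 = 0.22 × 0.00363182 = 0.000799001
  π_2·f_2 = 0.22 × 9.43718e-05 = 2.07618e-05
  π_3·f_3 = 0.35 × 1.62693e-05 = 5.69424e-06
  π_4·f_4 = 0.21 × 9.64467e-06 = 2.02538e-06
Evidence: 0.000799001 + 2.07618e-05 + 5.69424e-06 + 2.02538e-06 = 0.000827483
P(Condition 2 | data) = 2.07618e-05 / 0.000827483 ≈ 0.025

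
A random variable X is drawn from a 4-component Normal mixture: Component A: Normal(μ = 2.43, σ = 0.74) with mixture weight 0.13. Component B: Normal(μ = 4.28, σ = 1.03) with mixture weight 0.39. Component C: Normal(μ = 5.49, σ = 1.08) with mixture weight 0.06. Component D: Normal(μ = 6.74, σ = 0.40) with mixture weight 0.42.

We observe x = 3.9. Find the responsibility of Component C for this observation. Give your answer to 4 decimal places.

Posterior ∝ prior × likelihood, so P(k | x) ∝ P(Z=k) f_k(x); normalise over all components.
Component likelihoods at x = 3.9:
  p_A = 0.0749527
  p_B = 0.36184
  p_C = 0.124978
  p_D = 1.12839e-11
Prior × likelihood for each component:
  P(Z=A)·p_A = 0.13 × 0.0749527 = 0.00974385
  P(Z=B)·p_B = 0.39 × 0.36184 = 0.141118
  P(Z=C)·p_C = 0.06 × 0.124978 = 0.00749867
  P(Z=D)·p_D = 0.42 × 1.12839e-11 = 4.73922e-12
Normaliser: 0.00974385 + 0.141118 + 0.00749867 + 4.73922e-12 = 0.15836
P(Component C | the observation) ≈ 0.0474

0.0474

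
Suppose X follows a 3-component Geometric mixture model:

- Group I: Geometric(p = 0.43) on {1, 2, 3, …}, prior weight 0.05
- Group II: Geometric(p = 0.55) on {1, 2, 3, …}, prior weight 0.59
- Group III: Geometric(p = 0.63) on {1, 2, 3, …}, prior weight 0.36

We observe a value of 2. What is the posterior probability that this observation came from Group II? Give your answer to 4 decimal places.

Posterior ∝ prior × likelihood, so P(k | x) ∝ P(Z=k) f_k(x); normalise over all components.
Evaluate each component's likelihood at the observed value:
  p_I = 0.2451
  p_II = 0.2475
  p_III = 0.2331
Unnormalised posteriors:
  P(Z=I)·p_I = 0.05 × 0.2451 = 0.012255
  P(Z=II)·p_II = 0.59 × 0.2475 = 0.146025
  P(Z=III)·p_III = 0.36 × 0.2331 = 0.083916
Denominator: 0.012255 + 0.146025 + 0.083916 = 0.242196
P(Group II | data) ≈ 0.6029

0.6029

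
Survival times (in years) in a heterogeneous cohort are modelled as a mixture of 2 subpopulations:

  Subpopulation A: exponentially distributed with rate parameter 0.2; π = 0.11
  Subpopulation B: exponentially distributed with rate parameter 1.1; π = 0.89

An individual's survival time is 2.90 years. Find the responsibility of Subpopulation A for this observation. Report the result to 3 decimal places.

P(component k | x) = π_k·f_k(x) / marginal(x), where marginal(x) = Σ_j π_j·f_j(x).
Evaluate each component's likelihood at the observed value:
  p_A = 0.11198
  p_B = 0.0452891
Unnormalised posteriors:
  π_A·p_A = 0.11 × 0.11198 = 0.0123178
  π_B·p_B = 0.89 × 0.0452891 = 0.0403073
Evidence: 0.0123178 + 0.0403073 = 0.052625
P(Subpopulation A | x) ≈ 0.234

0.234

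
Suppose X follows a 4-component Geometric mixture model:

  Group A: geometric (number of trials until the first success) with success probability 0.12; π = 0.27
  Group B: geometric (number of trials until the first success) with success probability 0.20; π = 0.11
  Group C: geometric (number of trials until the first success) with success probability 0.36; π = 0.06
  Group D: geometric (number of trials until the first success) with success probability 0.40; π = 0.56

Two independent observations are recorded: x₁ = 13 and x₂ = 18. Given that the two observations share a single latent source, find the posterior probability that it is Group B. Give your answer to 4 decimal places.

0.0666

P(component k | x) = P(Z=k)·f_k(x) / marginal(x), where marginal(x) = Σ_j P(Z=j)·f_j(x).
Since both observations come from the same component, the likelihood for component k is f_k(x₁)·f_k(x₂).
  L_A = [0.0258805] × [0.013658] = 0.000353476
  L_B = [0.0137439] × [0.0045036] = 6.1897e-05
  L_C = [0.00170005] × [0.000182542] = 3.1033e-07
  L_D = [0.000870713] × [6.77066e-05] = 5.8953e-08
Unnormalised posteriors:
  P(Z=A)·L_A = 0.27 × 0.000353476 = 9.54385e-05
  P(Z=B)·L_B = 0.11 × 6.1897e-05 = 6.80867e-06
  P(Z=C)·L_C = 0.06 × 3.1033e-07 = 1.86198e-08
  P(Z=D)·L_D = 0.56 × 5.8953e-08 = 3.30137e-08
Evidence: 9.54385e-05 + 6.80867e-06 + 1.86198e-08 + 3.30137e-08 = 0.000102299
P(Group B | x) = 6.80867e-06 / 0.000102299 ≈ 0.0666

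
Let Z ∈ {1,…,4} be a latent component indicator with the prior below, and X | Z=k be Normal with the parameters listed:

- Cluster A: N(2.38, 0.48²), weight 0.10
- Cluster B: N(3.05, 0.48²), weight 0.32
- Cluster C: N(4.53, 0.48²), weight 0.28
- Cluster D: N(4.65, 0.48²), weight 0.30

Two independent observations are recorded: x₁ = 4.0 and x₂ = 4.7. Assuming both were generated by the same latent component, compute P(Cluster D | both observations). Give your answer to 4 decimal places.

The responsibility of component k is w_k f_k(x) divided by Σ_j w_j f_j(x).
Since both observations come from the same component, the likelihood for component k is f_k(x₁)·f_k(x₂).
  f_A = [0.002794] × [7.02859e-06] = 1.96379e-08
  f_B = [0.117241] × [0.00225823] = 0.000264759
  f_C = [0.451779] × [0.780605] = 0.352661
  f_D = [0.332255] × [0.826633] = 0.274653
Unnormalised posteriors:
  w_A·f_A = 0.10 × 1.96379e-08 = 1.96379e-09
  w_B·f_B = 0.32 × 0.000264759 = 8.47227e-05
  w_C·f_C = 0.28 × 0.352661 = 0.0987451
  w_D·f_D = 0.30 × 0.274653 = 0.0823958
Normaliser: 1.96379e-09 + 8.47227e-05 + 0.0987451 + 0.0823958 = 0.181226
P(Cluster D | data) ≈ 0.4547

0.4547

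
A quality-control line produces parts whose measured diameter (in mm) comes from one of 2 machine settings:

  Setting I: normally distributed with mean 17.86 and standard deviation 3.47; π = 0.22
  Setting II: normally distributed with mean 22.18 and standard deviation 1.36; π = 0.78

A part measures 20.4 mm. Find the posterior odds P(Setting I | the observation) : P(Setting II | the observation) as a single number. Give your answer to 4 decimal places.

The posterior odds equal the prior odds times the likelihood ratio: (w_i/w_j)·(f_i(x)/f_j(x)).
Component likelihoods at x = 20.4 mm:
  p_I = 0.0879491
  p_II = 0.124564
0.0193488 / 0.0971602 ≈ 0.1991

0.1991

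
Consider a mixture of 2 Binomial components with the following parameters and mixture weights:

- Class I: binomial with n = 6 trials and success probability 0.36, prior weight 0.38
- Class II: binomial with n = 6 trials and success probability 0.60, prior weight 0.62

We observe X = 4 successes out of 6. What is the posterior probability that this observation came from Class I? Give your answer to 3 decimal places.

P(component k | x) = P(Z=k)·f_k(x) / marginal(x), where marginal(x) = Σ_j P(Z=j)·f_j(x).
Component likelihoods at x = 4 successes out of 6:
  p_I = C(6,4)·0.36^4·0.64^2 = 15·0.0167962·0.4096 = 0.103196
  p_II = C(6,4)·0.60^4·0.40^2 = 15·0.1296·0.16 = 0.31104
Unnormalised posteriors:
  P(Z=I)·p_I = 0.38 × 0.103196 = 0.0392143
  P(Z=II)·p_II = 0.62 × 0.31104 = 0.192845
Sum: 0.0392143 + 0.192845 = 0.232059
P(Class I | x) = 0.0392143 / 0.232059 ≈ 0.169

0.169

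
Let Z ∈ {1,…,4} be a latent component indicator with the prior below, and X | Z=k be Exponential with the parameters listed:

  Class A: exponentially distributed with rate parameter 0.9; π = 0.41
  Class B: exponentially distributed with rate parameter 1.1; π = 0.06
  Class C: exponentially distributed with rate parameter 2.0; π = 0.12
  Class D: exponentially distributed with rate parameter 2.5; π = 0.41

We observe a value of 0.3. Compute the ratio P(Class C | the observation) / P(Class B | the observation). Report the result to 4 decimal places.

Posterior odds = (w_i f_i(x)) / (w_j f_j(x)); the normalising sum cancels.
Exponential densities:
  L_A = 0.9·e^(−0.9·0.3) = 0.9·e^(−0.2700) = 0.687042
  L_B = 1.1·e^(−1.1·0.3) = 1.1·e^(−0.3300) = 0.790816
  L_C = 2.0·e^(−2.0·0.3) = 2.0·e^(−0.6000) = 1.09762
  L_D = 2.5·e^(−2.5·0.3) = 2.5·e^(−0.7500) = 1.18092
0.131715 / 0.047449 ≈ 2.7759

2.7759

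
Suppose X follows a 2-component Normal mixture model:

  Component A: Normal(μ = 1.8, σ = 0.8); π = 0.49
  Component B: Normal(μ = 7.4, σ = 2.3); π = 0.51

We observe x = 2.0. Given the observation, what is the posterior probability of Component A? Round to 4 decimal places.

0.9768

The responsibility of component k is π_k f_k(x) divided by Σ_j π_j f_j(x).
Evaluate each component's likelihood at the observed value:
  L_A = 0.483335
  L_B = 0.0110206
Multiply by the mixture weights:
  π_A·L_A = 0.49 × 0.483335 = 0.236834
  π_B·L_B = 0.51 × 0.0110206 = 0.00562049
Evidence: 0.236834 + 0.00562049 = 0.242455
So the posterior for Component A is 0.236834 / 0.242455 ≈ 0.9768.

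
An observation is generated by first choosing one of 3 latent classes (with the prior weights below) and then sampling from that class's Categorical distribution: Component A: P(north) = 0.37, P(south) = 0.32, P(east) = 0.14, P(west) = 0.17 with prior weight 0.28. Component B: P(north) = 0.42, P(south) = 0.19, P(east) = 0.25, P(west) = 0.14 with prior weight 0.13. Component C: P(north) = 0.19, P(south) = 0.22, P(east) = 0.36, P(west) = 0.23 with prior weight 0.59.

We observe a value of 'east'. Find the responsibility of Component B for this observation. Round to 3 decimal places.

Apply Bayes' rule: the posterior for each component is proportional to its prior times its likelihood at x.
Evaluate each component's likelihood at the observed value:
  L_A = 0.14
  L_B = 0.25
  L_C = 0.36
Unnormalised posteriors:
  π_A·L_A = 0.28 × 0.14 = 0.0392
  π_B·L_B = 0.13 × 0.25 = 0.0325
  π_C·L_C = 0.59 × 0.36 = 0.2124
Marginal: 0.0392 + 0.0325 + 0.2124 = 0.2841
P(Component B | x) = 0.0325 / 0.2841 ≈ 0.114

0.114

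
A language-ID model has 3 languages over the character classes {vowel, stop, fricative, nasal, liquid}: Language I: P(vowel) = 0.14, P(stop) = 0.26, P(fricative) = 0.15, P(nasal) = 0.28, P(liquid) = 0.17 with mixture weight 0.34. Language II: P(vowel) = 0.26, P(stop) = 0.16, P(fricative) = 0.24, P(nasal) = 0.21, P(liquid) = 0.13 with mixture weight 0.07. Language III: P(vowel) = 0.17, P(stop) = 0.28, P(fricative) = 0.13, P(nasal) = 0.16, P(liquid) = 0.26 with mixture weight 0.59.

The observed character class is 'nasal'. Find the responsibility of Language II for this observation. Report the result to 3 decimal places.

P(component k | x) = w_k·f_k(x) / marginal(x), where marginal(x) = Σ_j w_j·f_j(x).
Evaluate each component's likelihood at the observed value:
  L_I = 0.28
  L_II = 0.21
  L_III = 0.16
Weight by the priors:
  w_I·L_I = 0.34 × 0.28 = 0.0952
  w_II·L_II = 0.07 × 0.21 = 0.0147
  w_III·L_III = 0.59 × 0.16 = 0.0944
Denominator: 0.0952 + 0.0147 + 0.0944 = 0.2043
P(Language II | the observation) = 0.0147 / 0.2043 ≈ 0.072

0.072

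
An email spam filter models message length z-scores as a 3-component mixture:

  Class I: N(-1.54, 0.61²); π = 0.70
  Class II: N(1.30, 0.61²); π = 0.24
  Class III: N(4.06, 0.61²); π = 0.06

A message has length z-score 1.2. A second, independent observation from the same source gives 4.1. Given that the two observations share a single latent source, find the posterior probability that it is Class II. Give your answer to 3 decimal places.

0.862

Posterior ∝ prior × likelihood, so P(k | x) ∝ w_k f_k(x); normalise over all components.
Since both observations come from the same component, the likelihood for component k is f_k(x₁)·f_k(x₂).
  p_I = [2.71865e-05] × [1.78805e-19] = 4.86108e-24
  p_II = [0.645275] × [1.7393e-05] = 1.12232e-05
  p_III = [1.10203e-05] × [0.652599] = 7.19182e-06
Prior × likelihood for each component:
  w_I·p_I = 0.70 × 4.86108e-24 = 3.40276e-24
  w_II·p_II = 0.24 × 1.12232e-05 = 2.69358e-06
  w_III·p_III = 0.06 × 7.19182e-06 = 4.31509e-07
Normaliser: 3.40276e-24 + 2.69358e-06 + 4.31509e-07 = 3.12509e-06
Responsibility of Class II: 2.69358e-06 / 3.12509e-06 ≈ 0.862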